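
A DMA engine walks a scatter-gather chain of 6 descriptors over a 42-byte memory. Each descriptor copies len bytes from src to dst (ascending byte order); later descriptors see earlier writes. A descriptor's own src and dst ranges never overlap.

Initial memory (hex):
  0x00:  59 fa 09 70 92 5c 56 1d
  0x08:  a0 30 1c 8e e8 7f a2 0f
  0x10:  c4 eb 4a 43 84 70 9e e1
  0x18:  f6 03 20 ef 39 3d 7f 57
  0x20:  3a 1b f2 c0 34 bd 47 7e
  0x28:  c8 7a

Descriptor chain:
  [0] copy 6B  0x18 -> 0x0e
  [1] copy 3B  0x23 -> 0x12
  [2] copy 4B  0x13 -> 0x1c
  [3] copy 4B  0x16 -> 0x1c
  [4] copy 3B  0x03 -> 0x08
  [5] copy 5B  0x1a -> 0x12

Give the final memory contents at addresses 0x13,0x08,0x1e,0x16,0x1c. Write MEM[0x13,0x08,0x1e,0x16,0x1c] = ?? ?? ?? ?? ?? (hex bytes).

D0: mem[0x0e..0x13] <- [f6 03 20 ef 39 3d]
D1: mem[0x12..0x14] <- [c0 34 bd]
D2: mem[0x1c..0x1f] <- [34 bd 70 9e]
D3: mem[0x1c..0x1f] <- [9e e1 f6 03]
D4: mem[0x08..0x0a] <- [70 92 5c]
D5: mem[0x12..0x16] <- [20 ef 9e e1 f6]
query mem[0x13]=0xef, mem[0x08]=0x70, mem[0x1e]=0xf6, mem[0x16]=0xf6, mem[0x1c]=0x9e

MEM[0x13,0x08,0x1e,0x16,0x1c] = ef 70 f6 f6 9e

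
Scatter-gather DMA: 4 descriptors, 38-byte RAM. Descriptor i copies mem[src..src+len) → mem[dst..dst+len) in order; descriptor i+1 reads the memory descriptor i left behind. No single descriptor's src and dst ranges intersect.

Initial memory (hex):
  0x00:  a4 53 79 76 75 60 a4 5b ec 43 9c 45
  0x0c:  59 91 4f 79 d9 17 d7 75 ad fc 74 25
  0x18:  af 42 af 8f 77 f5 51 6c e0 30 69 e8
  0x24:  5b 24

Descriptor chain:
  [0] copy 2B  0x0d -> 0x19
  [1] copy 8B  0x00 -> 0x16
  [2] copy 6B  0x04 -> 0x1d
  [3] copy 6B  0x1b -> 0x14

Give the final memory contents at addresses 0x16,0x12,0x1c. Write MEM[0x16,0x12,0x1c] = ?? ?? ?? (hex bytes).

#0 dst[0x19+2] := {0x91,0x4f}
#1 dst[0x16+8] := {0xa4,0x53,0x79,0x76,0x75,0x60,0xa4,0x5b}
#2 dst[0x1d+6] := {0x75,0x60,0xa4,0x5b,0xec,0x43}
#3 dst[0x14+6] := {0x60,0xa4,0x75,0x60,0xa4,0x5b}
query mem[0x16]=0x75, mem[0x12]=0xd7, mem[0x1c]=0xa4

MEM[0x16,0x12,0x1c] = 75 d7 a4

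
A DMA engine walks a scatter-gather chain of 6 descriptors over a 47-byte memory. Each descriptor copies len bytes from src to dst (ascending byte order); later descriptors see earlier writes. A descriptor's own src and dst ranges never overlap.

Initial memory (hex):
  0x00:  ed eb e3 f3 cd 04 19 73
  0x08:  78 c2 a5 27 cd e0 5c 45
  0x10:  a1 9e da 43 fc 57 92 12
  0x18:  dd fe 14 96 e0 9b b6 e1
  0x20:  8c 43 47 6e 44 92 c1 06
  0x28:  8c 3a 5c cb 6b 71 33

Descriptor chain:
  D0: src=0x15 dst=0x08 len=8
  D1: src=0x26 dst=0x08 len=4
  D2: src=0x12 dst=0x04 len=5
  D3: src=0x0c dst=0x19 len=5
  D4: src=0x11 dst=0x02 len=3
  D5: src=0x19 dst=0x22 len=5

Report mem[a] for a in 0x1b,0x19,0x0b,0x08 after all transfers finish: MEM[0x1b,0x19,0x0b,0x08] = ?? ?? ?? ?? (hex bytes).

MEM[0x1b,0x19,0x0b,0x08] = 96 fe 3a 92

[0] 0x15->0x08 len=8 : 57 92 12 dd fe 14 96 e0
[1] 0x26->0x08 len=4 : c1 06 8c 3a
[2] 0x12->0x04 len=5 : da 43 fc 57 92
[3] 0x0c->0x19 len=5 : fe 14 96 e0 a1
[4] 0x11->0x02 len=3 : 9e da 43
[5] 0x19->0x22 len=5 : fe 14 96 e0 a1
query mem[0x1b]=0x96, mem[0x19]=0xfe, mem[0x0b]=0x3a, mem[0x08]=0x92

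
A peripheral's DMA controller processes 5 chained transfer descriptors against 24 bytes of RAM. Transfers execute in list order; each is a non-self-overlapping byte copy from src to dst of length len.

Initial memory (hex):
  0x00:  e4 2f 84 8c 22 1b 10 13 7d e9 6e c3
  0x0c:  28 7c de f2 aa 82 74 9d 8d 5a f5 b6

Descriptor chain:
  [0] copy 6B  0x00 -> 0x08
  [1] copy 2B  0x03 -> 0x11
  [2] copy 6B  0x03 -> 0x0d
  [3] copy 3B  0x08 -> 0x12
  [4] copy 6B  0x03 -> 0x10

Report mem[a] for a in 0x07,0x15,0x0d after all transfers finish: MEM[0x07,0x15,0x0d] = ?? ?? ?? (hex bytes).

MEM[0x07,0x15,0x0d] = 13 e4 8c

D0: mem[0x08..0x0d] <- [e4 2f 84 8c 22 1b]
D1: mem[0x11..0x12] <- [8c 22]
D2: mem[0x0d..0x12] <- [8c 22 1b 10 13 e4]
D3: mem[0x12..0x14] <- [e4 2f 84]
D4: mem[0x10..0x15] <- [8c 22 1b 10 13 e4]
query mem[0x07]=0x13, mem[0x15]=0xe4, mem[0x0d]=0x8c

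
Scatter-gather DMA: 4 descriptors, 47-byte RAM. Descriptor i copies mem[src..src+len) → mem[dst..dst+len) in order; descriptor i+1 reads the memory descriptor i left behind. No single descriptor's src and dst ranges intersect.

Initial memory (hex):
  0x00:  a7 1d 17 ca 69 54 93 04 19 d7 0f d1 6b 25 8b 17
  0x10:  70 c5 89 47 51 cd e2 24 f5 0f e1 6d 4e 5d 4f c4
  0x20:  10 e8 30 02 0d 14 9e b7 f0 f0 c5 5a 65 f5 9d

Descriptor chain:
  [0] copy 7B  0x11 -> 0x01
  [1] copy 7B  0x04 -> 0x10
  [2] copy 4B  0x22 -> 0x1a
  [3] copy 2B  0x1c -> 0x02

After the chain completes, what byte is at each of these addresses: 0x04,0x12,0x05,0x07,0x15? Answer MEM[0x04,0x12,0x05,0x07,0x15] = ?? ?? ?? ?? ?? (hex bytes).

MEM[0x04,0x12,0x05,0x07,0x15] = 51 e2 cd 24 d7

#0 dst[0x01+7] := {0xc5,0x89,0x47,0x51,0xcd,0xe2,0x24}
#1 dst[0x10+7] := {0x51,0xcd,0xe2,0x24,0x19,0xd7,0x0f}
#2 dst[0x1a+4] := {0x30,0x02,0x0d,0x14}
#3 dst[0x02+2] := {0x0d,0x14}
query mem[0x04]=0x51, mem[0x12]=0xe2, mem[0x05]=0xcd, mem[0x07]=0x24, mem[0x15]=0xd7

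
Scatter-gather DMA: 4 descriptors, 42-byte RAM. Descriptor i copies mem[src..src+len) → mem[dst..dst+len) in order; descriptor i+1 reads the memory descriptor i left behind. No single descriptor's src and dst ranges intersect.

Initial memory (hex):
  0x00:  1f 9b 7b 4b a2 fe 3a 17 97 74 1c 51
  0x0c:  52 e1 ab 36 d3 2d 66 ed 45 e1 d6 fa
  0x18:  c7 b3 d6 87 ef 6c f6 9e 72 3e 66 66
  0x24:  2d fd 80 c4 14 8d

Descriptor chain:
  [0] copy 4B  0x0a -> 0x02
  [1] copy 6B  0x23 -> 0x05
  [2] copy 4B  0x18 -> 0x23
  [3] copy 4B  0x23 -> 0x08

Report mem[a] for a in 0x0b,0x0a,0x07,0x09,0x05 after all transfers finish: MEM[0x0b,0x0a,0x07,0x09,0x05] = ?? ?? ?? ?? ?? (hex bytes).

MEM[0x0b,0x0a,0x07,0x09,0x05] = 87 d6 fd b3 66

  after D0: wrote 4B at 0x02 = 1c5152e1
  after D1: wrote 6B at 0x05 = 662dfd80c414
  after D2: wrote 4B at 0x23 = c7b3d687
  after D3: wrote 4B at 0x08 = c7b3d687
query mem[0x0b]=0x87, mem[0x0a]=0xd6, mem[0x07]=0xfd, mem[0x09]=0xb3, mem[0x05]=0x66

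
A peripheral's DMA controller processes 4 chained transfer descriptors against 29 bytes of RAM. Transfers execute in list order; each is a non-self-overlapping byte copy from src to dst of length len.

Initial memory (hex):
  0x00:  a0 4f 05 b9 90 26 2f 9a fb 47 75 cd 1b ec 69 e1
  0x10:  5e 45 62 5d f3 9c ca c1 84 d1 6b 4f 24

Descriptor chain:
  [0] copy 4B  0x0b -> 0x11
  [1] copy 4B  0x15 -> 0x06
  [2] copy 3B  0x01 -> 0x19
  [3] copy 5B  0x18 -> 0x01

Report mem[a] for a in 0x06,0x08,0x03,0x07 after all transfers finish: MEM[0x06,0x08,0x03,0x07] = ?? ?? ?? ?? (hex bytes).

D0: mem[0x11..0x14] <- [cd 1b ec 69]
D1: mem[0x06..0x09] <- [9c ca c1 84]
D2: mem[0x19..0x1b] <- [4f 05 b9]
D3: mem[0x01..0x05] <- [84 4f 05 b9 24]
query mem[0x06]=0x9c, mem[0x08]=0xc1, mem[0x03]=0x05, mem[0x07]=0xca

MEM[0x06,0x08,0x03,0x07] = 9c c1 05 ca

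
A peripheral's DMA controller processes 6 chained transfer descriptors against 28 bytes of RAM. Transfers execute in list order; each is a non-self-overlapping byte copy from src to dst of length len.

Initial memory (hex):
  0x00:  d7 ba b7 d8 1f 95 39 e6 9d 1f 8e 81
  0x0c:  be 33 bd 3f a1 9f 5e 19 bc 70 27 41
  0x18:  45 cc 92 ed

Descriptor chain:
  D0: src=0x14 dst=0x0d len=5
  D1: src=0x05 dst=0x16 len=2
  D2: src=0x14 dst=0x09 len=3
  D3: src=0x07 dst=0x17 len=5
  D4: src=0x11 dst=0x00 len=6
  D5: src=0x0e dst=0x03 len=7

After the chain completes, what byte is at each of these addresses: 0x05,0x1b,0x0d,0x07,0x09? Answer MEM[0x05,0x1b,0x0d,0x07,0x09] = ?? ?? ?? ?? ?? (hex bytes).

#0 dst[0x0d+5] := {0xbc,0x70,0x27,0x41,0x45}
#1 dst[0x16+2] := {0x95,0x39}
#2 dst[0x09+3] := {0xbc,0x70,0x95}
#3 dst[0x17+5] := {0xe6,0x9d,0xbc,0x70,0x95}
#4 dst[0x00+6] := {0x45,0x5e,0x19,0xbc,0x70,0x95}
#5 dst[0x03+7] := {0x70,0x27,0x41,0x45,0x5e,0x19,0xbc}
query mem[0x05]=0x41, mem[0x1b]=0x95, mem[0x0d]=0xbc, mem[0x07]=0x5e, mem[0x09]=0xbc

MEM[0x05,0x1b,0x0d,0x07,0x09] = 41 95 bc 5e bc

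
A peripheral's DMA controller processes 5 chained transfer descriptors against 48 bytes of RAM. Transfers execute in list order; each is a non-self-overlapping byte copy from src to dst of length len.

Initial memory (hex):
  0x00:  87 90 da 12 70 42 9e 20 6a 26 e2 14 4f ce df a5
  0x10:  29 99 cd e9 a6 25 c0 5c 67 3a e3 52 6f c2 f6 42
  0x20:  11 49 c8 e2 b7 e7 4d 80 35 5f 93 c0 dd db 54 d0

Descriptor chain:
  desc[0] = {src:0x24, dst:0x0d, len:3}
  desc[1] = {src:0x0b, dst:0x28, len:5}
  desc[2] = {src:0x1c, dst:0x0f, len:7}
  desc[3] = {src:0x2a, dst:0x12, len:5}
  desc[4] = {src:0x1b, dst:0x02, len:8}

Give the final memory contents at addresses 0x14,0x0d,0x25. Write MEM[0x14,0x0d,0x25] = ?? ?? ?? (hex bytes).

#0 dst[0x0d+3] := {0xb7,0xe7,0x4d}
#1 dst[0x28+5] := {0x14,0x4f,0xb7,0xe7,0x4d}
#2 dst[0x0f+7] := {0x6f,0xc2,0xf6,0x42,0x11,0x49,0xc8}
#3 dst[0x12+5] := {0xb7,0xe7,0x4d,0xdb,0x54}
#4 dst[0x02+8] := {0x52,0x6f,0xc2,0xf6,0x42,0x11,0x49,0xc8}
query mem[0x14]=0x4d, mem[0x0d]=0xb7, mem[0x25]=0xe7

MEM[0x14,0x0d,0x25] = 4d b7 e7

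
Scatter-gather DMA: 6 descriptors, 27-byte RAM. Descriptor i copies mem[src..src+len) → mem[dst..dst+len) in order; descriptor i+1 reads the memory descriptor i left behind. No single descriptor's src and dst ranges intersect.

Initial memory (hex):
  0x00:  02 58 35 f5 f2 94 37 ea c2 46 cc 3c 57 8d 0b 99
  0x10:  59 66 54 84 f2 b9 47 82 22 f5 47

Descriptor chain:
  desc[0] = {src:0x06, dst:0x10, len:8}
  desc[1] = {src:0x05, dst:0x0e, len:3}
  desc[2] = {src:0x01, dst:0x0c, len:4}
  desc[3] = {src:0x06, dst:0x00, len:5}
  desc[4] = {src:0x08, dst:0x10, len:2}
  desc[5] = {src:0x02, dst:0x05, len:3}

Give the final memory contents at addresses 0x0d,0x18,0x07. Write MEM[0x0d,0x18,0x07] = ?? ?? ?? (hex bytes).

  after D0: wrote 8B at 0x10 = 37eac246cc3c578d
  after D1: wrote 3B at 0x0e = 9437ea
  after D2: wrote 4B at 0x0c = 5835f5f2
  after D3: wrote 5B at 0x00 = 37eac246cc
  after D4: wrote 2B at 0x10 = c246
  after D5: wrote 3B at 0x05 = c246cc
query mem[0x0d]=0x35, mem[0x18]=0x22, mem[0x07]=0xcc

MEM[0x0d,0x18,0x07] = 35 22 cc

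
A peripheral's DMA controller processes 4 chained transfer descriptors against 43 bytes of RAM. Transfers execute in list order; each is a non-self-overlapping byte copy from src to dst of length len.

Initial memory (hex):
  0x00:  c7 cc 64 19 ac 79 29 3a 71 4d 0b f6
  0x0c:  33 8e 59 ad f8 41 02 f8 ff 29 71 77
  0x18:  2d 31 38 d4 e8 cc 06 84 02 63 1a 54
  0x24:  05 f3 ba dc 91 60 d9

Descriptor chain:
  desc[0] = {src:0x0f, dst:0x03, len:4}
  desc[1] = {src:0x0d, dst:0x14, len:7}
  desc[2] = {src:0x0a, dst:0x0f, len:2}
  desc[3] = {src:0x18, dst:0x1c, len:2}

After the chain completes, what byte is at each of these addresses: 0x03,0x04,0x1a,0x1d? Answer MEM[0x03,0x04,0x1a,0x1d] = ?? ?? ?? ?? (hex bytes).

MEM[0x03,0x04,0x1a,0x1d] = ad f8 f8 02

[0] 0x0f->0x03 len=4 : ad f8 41 02
[1] 0x0d->0x14 len=7 : 8e 59 ad f8 41 02 f8
[2] 0x0a->0x0f len=2 : 0b f6
[3] 0x18->0x1c len=2 : 41 02
query mem[0x03]=0xad, mem[0x04]=0xf8, mem[0x1a]=0xf8, mem[0x1d]=0x02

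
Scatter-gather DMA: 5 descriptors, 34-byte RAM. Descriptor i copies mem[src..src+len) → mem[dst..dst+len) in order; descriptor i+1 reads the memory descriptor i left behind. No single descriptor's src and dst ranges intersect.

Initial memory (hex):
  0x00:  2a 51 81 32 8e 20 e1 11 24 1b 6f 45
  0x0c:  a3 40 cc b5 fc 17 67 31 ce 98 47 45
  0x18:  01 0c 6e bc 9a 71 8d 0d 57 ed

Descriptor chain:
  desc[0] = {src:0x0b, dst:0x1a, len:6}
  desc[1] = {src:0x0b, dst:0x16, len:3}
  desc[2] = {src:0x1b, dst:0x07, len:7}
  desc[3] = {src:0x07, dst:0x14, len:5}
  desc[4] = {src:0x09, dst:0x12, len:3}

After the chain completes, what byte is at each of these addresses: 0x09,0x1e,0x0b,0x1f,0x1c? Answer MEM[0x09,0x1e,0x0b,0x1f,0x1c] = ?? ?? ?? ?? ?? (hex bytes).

MEM[0x09,0x1e,0x0b,0x1f,0x1c] = cc b5 fc fc 40

#0 dst[0x1a+6] := {0x45,0xa3,0x40,0xcc,0xb5,0xfc}
#1 dst[0x16+3] := {0x45,0xa3,0x40}
#2 dst[0x07+7] := {0xa3,0x40,0xcc,0xb5,0xfc,0x57,0xed}
#3 dst[0x14+5] := {0xa3,0x40,0xcc,0xb5,0xfc}
#4 dst[0x12+3] := {0xcc,0xb5,0xfc}
query mem[0x09]=0xcc, mem[0x1e]=0xb5, mem[0x0b]=0xfc, mem[0x1f]=0xfc, mem[0x1c]=0x40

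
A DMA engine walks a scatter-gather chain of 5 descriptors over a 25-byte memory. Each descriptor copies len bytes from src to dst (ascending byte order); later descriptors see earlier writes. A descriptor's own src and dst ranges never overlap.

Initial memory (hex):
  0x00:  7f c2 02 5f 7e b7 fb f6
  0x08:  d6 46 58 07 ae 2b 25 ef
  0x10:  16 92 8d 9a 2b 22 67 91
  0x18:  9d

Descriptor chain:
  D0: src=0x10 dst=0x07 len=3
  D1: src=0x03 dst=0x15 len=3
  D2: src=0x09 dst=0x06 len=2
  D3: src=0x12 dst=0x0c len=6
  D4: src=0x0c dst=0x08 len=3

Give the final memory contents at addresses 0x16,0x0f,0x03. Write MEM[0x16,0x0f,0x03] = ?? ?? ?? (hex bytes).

D0: mem[0x07..0x09] <- [16 92 8d]
D1: mem[0x15..0x17] <- [5f 7e b7]
D2: mem[0x06..0x07] <- [8d 58]
D3: mem[0x0c..0x11] <- [8d 9a 2b 5f 7e b7]
D4: mem[0x08..0x0a] <- [8d 9a 2b]
query mem[0x16]=0x7e, mem[0x0f]=0x5f, mem[0x03]=0x5f

MEM[0x16,0x0f,0x03] = 7e 5f 5f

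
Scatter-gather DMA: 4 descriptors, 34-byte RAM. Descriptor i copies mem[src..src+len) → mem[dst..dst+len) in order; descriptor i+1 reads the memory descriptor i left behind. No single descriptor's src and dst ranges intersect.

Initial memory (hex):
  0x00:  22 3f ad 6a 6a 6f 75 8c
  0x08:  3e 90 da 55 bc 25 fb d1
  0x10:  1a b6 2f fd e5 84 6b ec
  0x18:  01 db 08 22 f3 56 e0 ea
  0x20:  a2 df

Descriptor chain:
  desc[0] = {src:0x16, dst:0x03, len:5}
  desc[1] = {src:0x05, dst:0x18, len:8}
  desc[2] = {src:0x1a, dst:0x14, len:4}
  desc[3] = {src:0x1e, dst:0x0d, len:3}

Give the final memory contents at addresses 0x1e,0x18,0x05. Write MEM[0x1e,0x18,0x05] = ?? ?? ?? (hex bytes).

  after D0: wrote 5B at 0x03 = 6bec01db08
  after D1: wrote 8B at 0x18 = 01db083e90da55bc
  after D2: wrote 4B at 0x14 = 083e90da
  after D3: wrote 3B at 0x0d = 55bca2
query mem[0x1e]=0x55, mem[0x18]=0x01, mem[0x05]=0x01

MEM[0x1e,0x18,0x05] = 55 01 01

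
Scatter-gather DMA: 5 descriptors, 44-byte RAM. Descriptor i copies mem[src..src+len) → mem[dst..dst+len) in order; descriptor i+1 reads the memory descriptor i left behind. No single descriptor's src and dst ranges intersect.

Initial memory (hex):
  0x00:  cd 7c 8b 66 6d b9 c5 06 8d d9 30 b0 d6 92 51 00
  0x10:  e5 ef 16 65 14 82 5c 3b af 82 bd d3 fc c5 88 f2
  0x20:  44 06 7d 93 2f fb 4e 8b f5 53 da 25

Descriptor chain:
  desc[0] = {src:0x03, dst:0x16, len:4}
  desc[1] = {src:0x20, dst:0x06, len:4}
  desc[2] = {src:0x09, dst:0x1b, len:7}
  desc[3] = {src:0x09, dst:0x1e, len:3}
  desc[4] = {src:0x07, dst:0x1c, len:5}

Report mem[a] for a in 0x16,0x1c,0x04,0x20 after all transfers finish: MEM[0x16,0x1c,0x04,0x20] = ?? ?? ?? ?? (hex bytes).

MEM[0x16,0x1c,0x04,0x20] = 66 06 6d b0

  after D0: wrote 4B at 0x16 = 666db9c5
  after D1: wrote 4B at 0x06 = 44067d93
  after D2: wrote 7B at 0x1b = 9330b0d6925100
  after D3: wrote 3B at 0x1e = 9330b0
  after D4: wrote 5B at 0x1c = 067d9330b0
query mem[0x16]=0x66, mem[0x1c]=0x06, mem[0x04]=0x6d, mem[0x20]=0xb0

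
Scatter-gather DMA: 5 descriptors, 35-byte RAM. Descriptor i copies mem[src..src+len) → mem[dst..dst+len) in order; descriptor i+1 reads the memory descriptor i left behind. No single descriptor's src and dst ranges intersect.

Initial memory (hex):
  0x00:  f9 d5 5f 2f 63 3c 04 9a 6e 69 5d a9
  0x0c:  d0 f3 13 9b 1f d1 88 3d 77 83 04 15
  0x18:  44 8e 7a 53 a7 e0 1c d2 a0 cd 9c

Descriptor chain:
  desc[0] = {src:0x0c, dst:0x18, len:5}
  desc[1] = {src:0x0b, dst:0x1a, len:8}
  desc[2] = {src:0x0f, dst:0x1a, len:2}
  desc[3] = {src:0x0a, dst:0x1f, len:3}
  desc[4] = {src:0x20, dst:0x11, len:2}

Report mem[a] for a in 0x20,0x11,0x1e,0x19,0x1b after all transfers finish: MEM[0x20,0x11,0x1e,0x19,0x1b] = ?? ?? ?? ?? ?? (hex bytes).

  after D0: wrote 5B at 0x18 = d0f3139b1f
  after D1: wrote 8B at 0x1a = a9d0f3139b1fd188
  after D2: wrote 2B at 0x1a = 9b1f
  after D3: wrote 3B at 0x1f = 5da9d0
  after D4: wrote 2B at 0x11 = a9d0
query mem[0x20]=0xa9, mem[0x11]=0xa9, mem[0x1e]=0x9b, mem[0x19]=0xf3, mem[0x1b]=0x1f

MEM[0x20,0x11,0x1e,0x19,0x1b] = a9 a9 9b f3 1f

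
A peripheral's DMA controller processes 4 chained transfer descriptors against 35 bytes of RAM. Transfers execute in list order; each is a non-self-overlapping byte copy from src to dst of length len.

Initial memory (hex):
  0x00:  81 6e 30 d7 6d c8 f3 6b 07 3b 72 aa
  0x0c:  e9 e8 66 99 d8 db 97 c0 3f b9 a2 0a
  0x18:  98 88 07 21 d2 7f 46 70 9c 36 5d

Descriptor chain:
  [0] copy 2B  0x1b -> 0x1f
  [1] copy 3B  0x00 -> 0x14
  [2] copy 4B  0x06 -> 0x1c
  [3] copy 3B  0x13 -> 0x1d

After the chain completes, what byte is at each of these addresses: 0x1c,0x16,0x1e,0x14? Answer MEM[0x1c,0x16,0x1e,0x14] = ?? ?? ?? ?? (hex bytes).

MEM[0x1c,0x16,0x1e,0x14] = f3 30 81 81

[0] 0x1b->0x1f len=2 : 21 d2
[1] 0x00->0x14 len=3 : 81 6e 30
[2] 0x06->0x1c len=4 : f3 6b 07 3b
[3] 0x13->0x1d len=3 : c0 81 6e
query mem[0x1c]=0xf3, mem[0x16]=0x30, mem[0x1e]=0x81, mem[0x14]=0x81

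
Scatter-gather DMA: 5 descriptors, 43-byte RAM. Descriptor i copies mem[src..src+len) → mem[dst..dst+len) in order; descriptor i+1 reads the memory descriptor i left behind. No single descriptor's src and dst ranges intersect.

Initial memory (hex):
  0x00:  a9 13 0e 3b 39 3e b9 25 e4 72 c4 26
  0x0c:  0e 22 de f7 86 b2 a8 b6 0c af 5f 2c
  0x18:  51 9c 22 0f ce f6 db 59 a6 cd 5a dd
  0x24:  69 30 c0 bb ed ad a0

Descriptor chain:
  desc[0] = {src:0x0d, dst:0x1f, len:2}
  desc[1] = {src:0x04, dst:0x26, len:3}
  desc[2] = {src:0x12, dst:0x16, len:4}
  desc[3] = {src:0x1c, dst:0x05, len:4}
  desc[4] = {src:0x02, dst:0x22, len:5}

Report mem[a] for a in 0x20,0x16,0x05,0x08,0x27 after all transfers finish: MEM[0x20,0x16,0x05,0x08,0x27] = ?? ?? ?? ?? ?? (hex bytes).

  after D0: wrote 2B at 0x1f = 22de
  after D1: wrote 3B at 0x26 = 393eb9
  after D2: wrote 4B at 0x16 = a8b60caf
  after D3: wrote 4B at 0x05 = cef6db22
  after D4: wrote 5B at 0x22 = 0e3b39cef6
query mem[0x20]=0xde, mem[0x16]=0xa8, mem[0x05]=0xce, mem[0x08]=0x22, mem[0x27]=0x3e

MEM[0x20,0x16,0x05,0x08,0x27] = de a8 ce 22 3e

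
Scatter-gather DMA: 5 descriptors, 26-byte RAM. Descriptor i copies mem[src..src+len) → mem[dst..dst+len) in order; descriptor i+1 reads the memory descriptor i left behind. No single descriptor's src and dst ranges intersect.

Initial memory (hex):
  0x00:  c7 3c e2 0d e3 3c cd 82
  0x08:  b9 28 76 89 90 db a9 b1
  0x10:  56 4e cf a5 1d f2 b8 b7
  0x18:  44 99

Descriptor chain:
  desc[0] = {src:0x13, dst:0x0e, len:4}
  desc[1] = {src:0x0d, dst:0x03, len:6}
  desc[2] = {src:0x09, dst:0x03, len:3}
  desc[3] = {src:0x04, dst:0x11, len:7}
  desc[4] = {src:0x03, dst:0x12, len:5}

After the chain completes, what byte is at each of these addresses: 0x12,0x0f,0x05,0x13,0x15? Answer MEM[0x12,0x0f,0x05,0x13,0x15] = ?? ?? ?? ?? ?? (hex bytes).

#0 dst[0x0e+4] := {0xa5,0x1d,0xf2,0xb8}
#1 dst[0x03+6] := {0xdb,0xa5,0x1d,0xf2,0xb8,0xcf}
#2 dst[0x03+3] := {0x28,0x76,0x89}
#3 dst[0x11+7] := {0x76,0x89,0xf2,0xb8,0xcf,0x28,0x76}
#4 dst[0x12+5] := {0x28,0x76,0x89,0xf2,0xb8}
query mem[0x12]=0x28, mem[0x0f]=0x1d, mem[0x05]=0x89, mem[0x13]=0x76, mem[0x15]=0xf2

MEM[0x12,0x0f,0x05,0x13,0x15] = 28 1d 89 76 f2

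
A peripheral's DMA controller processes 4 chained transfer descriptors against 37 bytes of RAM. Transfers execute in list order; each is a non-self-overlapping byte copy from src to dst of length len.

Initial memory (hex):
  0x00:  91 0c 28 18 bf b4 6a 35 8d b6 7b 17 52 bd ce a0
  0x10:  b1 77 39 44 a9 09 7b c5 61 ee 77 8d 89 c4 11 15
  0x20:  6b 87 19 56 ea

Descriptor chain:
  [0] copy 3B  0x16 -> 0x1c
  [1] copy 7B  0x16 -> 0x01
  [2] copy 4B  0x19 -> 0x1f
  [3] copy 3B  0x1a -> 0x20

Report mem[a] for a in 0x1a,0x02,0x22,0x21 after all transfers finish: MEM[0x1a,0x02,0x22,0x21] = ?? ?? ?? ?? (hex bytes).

MEM[0x1a,0x02,0x22,0x21] = 77 c5 7b 8d

  after D0: wrote 3B at 0x1c = 7bc561
  after D1: wrote 7B at 0x01 = 7bc561ee778d7b
  after D2: wrote 4B at 0x1f = ee778d7b
  after D3: wrote 3B at 0x20 = 778d7b
query mem[0x1a]=0x77, mem[0x02]=0xc5, mem[0x22]=0x7b, mem[0x21]=0x8d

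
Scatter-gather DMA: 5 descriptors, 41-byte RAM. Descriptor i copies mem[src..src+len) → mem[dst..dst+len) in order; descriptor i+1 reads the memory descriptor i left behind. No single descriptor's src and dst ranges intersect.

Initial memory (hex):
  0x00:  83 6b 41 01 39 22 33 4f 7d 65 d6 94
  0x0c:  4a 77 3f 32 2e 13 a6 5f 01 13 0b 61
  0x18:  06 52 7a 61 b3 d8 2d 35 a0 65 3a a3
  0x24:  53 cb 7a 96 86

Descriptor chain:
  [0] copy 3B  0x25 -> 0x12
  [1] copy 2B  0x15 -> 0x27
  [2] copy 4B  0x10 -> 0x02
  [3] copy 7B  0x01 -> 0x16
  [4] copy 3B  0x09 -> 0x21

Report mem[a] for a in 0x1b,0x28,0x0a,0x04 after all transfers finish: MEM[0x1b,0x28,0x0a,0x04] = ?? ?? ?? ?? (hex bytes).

MEM[0x1b,0x28,0x0a,0x04] = 33 0b d6 cb

D0: mem[0x12..0x14] <- [cb 7a 96]
D1: mem[0x27..0x28] <- [13 0b]
D2: mem[0x02..0x05] <- [2e 13 cb 7a]
D3: mem[0x16..0x1c] <- [6b 2e 13 cb 7a 33 4f]
D4: mem[0x21..0x23] <- [65 d6 94]
query mem[0x1b]=0x33, mem[0x28]=0x0b, mem[0x0a]=0xd6, mem[0x04]=0xcb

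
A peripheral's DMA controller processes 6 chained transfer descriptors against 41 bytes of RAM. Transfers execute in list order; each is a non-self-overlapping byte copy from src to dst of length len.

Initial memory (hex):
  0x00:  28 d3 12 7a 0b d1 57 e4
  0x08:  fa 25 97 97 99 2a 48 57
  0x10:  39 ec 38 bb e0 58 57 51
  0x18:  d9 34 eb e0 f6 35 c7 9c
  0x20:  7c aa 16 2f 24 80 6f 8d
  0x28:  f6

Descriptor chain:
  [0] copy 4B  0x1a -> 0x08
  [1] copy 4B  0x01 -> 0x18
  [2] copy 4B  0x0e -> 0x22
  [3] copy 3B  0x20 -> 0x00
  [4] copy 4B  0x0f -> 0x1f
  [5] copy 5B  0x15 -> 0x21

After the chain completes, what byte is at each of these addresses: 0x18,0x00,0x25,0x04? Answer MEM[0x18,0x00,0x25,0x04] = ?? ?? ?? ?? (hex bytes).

  after D0: wrote 4B at 0x08 = ebe0f635
  after D1: wrote 4B at 0x18 = d3127a0b
  after D2: wrote 4B at 0x22 = 485739ec
  after D3: wrote 3B at 0x00 = 7caa48
  after D4: wrote 4B at 0x1f = 5739ec38
  after D5: wrote 5B at 0x21 = 585751d312
query mem[0x18]=0xd3, mem[0x00]=0x7c, mem[0x25]=0x12, mem[0x04]=0x0b

MEM[0x18,0x00,0x25,0x04] = d3 7c 12 0b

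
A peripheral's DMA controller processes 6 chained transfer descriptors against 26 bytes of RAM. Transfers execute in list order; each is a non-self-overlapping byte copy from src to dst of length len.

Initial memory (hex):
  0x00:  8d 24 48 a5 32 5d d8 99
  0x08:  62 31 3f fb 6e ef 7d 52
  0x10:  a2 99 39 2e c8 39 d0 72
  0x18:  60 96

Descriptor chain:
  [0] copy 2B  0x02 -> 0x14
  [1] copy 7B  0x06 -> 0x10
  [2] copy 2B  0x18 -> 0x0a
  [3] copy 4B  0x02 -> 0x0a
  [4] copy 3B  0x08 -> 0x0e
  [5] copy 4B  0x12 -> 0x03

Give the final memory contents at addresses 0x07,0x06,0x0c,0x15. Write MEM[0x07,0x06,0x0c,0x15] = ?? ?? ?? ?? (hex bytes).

#0 dst[0x14+2] := {0x48,0xa5}
#1 dst[0x10+7] := {0xd8,0x99,0x62,0x31,0x3f,0xfb,0x6e}
#2 dst[0x0a+2] := {0x60,0x96}
#3 dst[0x0a+4] := {0x48,0xa5,0x32,0x5d}
#4 dst[0x0e+3] := {0x62,0x31,0x48}
#5 dst[0x03+4] := {0x62,0x31,0x3f,0xfb}
query mem[0x07]=0x99, mem[0x06]=0xfb, mem[0x0c]=0x32, mem[0x15]=0xfb

MEM[0x07,0x06,0x0c,0x15] = 99 fb 32 fb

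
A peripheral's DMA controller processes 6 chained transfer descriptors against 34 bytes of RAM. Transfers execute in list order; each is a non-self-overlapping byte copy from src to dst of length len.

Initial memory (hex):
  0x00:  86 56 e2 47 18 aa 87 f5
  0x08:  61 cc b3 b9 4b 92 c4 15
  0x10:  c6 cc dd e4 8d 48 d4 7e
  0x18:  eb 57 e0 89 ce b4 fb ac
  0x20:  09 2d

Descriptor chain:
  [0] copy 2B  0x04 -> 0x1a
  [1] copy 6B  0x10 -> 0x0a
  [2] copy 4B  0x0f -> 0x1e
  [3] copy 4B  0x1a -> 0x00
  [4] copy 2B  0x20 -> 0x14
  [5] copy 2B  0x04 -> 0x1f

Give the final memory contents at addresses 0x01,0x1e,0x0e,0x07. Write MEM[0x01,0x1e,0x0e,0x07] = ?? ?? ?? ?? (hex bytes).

[0] 0x04->0x1a len=2 : 18 aa
[1] 0x10->0x0a len=6 : c6 cc dd e4 8d 48
[2] 0x0f->0x1e len=4 : 48 c6 cc dd
[3] 0x1a->0x00 len=4 : 18 aa ce b4
[4] 0x20->0x14 len=2 : cc dd
[5] 0x04->0x1f len=2 : 18 aa
query mem[0x01]=0xaa, mem[0x1e]=0x48, mem[0x0e]=0x8d, mem[0x07]=0xf5

MEM[0x01,0x1e,0x0e,0x07] = aa 48 8d f5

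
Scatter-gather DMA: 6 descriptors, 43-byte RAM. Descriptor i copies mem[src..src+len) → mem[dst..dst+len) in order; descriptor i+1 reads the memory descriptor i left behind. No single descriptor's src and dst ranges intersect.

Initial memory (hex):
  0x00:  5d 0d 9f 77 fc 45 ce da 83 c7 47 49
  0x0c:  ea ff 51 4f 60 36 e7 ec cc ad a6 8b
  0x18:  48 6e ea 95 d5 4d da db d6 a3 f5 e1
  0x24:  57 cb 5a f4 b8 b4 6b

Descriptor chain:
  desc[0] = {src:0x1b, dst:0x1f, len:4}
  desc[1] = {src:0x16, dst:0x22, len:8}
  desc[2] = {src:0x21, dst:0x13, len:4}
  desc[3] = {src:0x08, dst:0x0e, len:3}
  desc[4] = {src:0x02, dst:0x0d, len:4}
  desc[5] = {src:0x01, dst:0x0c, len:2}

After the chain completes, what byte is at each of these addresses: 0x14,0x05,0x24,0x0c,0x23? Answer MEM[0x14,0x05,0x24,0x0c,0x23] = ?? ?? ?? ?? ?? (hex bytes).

  after D0: wrote 4B at 0x1f = 95d54dda
  after D1: wrote 8B at 0x22 = a68b486eea95d54d
  after D2: wrote 4B at 0x13 = 4da68b48
  after D3: wrote 3B at 0x0e = 83c747
  after D4: wrote 4B at 0x0d = 9f77fc45
  after D5: wrote 2B at 0x0c = 0d9f
query mem[0x14]=0xa6, mem[0x05]=0x45, mem[0x24]=0x48, mem[0x0c]=0x0d, mem[0x23]=0x8b

MEM[0x14,0x05,0x24,0x0c,0x23] = a6 45 48 0d 8b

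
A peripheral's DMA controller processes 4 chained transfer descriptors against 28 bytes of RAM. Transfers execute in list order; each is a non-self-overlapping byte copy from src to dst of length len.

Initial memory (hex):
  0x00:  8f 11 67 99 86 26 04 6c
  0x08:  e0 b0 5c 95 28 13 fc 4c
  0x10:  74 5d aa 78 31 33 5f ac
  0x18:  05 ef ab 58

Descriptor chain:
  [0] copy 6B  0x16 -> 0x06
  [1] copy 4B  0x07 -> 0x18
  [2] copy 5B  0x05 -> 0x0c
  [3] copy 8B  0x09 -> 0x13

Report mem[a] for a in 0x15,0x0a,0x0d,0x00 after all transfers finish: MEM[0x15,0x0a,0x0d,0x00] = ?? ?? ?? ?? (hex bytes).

MEM[0x15,0x0a,0x0d,0x00] = 58 ab 5f 8f

  after D0: wrote 6B at 0x06 = 5fac05efab58
  after D1: wrote 4B at 0x18 = ac05efab
  after D2: wrote 5B at 0x0c = 265fac05ef
  after D3: wrote 8B at 0x13 = efab58265fac05ef
query mem[0x15]=0x58, mem[0x0a]=0xab, mem[0x0d]=0x5f, mem[0x00]=0x8f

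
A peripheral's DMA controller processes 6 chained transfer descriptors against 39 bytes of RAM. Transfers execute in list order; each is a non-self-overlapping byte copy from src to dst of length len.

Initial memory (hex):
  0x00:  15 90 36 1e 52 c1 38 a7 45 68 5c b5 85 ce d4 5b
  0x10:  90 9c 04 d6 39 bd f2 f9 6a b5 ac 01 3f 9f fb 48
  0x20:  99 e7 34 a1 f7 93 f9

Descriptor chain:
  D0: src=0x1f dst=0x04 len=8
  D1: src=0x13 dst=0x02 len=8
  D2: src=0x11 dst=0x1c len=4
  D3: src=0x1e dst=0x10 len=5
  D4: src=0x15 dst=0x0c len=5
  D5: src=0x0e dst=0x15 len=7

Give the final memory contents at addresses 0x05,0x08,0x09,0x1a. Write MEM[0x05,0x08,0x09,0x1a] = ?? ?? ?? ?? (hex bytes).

MEM[0x05,0x08,0x09,0x1a] = f2 b5 ac e7

[0] 0x1f->0x04 len=8 : 48 99 e7 34 a1 f7 93 f9
[1] 0x13->0x02 len=8 : d6 39 bd f2 f9 6a b5 ac
[2] 0x11->0x1c len=4 : 9c 04 d6 39
[3] 0x1e->0x10 len=5 : d6 39 99 e7 34
[4] 0x15->0x0c len=5 : bd f2 f9 6a b5
[5] 0x0e->0x15 len=7 : f9 6a b5 39 99 e7 34
query mem[0x05]=0xf2, mem[0x08]=0xb5, mem[0x09]=0xac, mem[0x1a]=0xe7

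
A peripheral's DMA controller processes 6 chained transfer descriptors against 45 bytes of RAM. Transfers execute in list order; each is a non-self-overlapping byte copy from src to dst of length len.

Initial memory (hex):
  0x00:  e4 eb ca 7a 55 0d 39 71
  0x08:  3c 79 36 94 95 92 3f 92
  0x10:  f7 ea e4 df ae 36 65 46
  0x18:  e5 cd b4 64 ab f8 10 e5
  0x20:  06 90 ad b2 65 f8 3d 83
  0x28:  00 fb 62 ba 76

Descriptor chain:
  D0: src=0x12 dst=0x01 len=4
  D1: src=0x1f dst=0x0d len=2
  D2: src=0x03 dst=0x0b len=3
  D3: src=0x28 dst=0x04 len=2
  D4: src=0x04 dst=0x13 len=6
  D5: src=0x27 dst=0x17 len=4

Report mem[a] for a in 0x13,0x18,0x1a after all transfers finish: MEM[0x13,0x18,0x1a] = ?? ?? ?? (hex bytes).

[0] 0x12->0x01 len=4 : e4 df ae 36
[1] 0x1f->0x0d len=2 : e5 06
[2] 0x03->0x0b len=3 : ae 36 0d
[3] 0x28->0x04 len=2 : 00 fb
[4] 0x04->0x13 len=6 : 00 fb 39 71 3c 79
[5] 0x27->0x17 len=4 : 83 00 fb 62
query mem[0x13]=0x00, mem[0x18]=0x00, mem[0x1a]=0x62

MEM[0x13,0x18,0x1a] = 00 00 62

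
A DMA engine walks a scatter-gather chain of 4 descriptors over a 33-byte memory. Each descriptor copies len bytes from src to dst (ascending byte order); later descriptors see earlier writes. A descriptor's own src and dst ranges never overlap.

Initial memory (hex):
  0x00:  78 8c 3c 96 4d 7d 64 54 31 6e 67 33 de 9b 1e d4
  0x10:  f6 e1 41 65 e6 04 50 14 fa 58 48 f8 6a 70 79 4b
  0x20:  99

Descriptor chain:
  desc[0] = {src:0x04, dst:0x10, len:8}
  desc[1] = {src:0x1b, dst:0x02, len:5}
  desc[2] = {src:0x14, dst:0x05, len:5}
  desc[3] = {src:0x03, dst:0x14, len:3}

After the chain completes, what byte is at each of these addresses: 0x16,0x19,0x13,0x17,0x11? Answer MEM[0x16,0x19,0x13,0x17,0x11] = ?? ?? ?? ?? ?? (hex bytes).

MEM[0x16,0x19,0x13,0x17,0x11] = 31 58 54 33 7d

D0: mem[0x10..0x17] <- [4d 7d 64 54 31 6e 67 33]
D1: mem[0x02..0x06] <- [f8 6a 70 79 4b]
D2: mem[0x05..0x09] <- [31 6e 67 33 fa]
D3: mem[0x14..0x16] <- [6a 70 31]
query mem[0x16]=0x31, mem[0x19]=0x58, mem[0x13]=0x54, mem[0x17]=0x33, mem[0x11]=0x7d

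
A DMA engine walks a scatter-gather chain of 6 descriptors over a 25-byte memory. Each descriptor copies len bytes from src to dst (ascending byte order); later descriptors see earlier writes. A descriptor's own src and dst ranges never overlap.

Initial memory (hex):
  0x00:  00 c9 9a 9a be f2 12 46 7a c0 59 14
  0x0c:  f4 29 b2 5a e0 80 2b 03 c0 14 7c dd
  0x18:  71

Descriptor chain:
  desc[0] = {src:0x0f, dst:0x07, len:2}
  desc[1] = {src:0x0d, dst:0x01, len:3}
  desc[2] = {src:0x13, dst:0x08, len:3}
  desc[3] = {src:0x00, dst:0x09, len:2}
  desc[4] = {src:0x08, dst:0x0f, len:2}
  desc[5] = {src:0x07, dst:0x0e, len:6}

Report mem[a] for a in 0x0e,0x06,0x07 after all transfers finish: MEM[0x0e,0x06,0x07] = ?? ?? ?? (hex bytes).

MEM[0x0e,0x06,0x07] = 5a 12 5a

  after D0: wrote 2B at 0x07 = 5ae0
  after D1: wrote 3B at 0x01 = 29b25a
  after D2: wrote 3B at 0x08 = 03c014
  after D3: wrote 2B at 0x09 = 0029
  after D4: wrote 2B at 0x0f = 0300
  after D5: wrote 6B at 0x0e = 5a03002914f4
query mem[0x0e]=0x5a, mem[0x06]=0x12, mem[0x07]=0x5a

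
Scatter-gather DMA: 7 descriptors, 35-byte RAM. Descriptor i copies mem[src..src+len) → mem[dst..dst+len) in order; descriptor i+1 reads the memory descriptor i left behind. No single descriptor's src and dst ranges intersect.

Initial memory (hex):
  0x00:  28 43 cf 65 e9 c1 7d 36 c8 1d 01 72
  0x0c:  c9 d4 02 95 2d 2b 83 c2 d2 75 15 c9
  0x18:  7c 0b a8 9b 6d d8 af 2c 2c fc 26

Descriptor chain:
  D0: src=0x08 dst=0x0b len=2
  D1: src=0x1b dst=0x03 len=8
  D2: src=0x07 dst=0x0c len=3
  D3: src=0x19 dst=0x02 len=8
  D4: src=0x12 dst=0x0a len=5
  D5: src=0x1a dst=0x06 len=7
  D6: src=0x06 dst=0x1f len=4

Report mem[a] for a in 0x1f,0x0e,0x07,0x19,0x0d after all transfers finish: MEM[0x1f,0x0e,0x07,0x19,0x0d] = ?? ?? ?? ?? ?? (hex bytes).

MEM[0x1f,0x0e,0x07,0x19,0x0d] = a8 15 9b 0b 75

[0] 0x08->0x0b len=2 : c8 1d
[1] 0x1b->0x03 len=8 : 9b 6d d8 af 2c 2c fc 26
[2] 0x07->0x0c len=3 : 2c 2c fc
[3] 0x19->0x02 len=8 : 0b a8 9b 6d d8 af 2c 2c
[4] 0x12->0x0a len=5 : 83 c2 d2 75 15
[5] 0x1a->0x06 len=7 : a8 9b 6d d8 af 2c 2c
[6] 0x06->0x1f len=4 : a8 9b 6d d8
query mem[0x1f]=0xa8, mem[0x0e]=0x15, mem[0x07]=0x9b, mem[0x19]=0x0b, mem[0x0d]=0x75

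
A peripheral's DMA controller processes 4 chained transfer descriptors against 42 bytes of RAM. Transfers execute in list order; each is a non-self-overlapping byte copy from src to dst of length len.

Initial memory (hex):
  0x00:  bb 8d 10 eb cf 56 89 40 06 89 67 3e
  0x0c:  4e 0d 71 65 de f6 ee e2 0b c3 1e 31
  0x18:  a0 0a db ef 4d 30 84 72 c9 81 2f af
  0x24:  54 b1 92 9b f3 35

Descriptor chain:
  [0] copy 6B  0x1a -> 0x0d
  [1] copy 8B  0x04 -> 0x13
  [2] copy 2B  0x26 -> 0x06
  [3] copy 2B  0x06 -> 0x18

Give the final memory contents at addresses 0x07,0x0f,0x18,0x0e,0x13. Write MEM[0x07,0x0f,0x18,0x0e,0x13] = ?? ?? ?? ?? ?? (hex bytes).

#0 dst[0x0d+6] := {0xdb,0xef,0x4d,0x30,0x84,0x72}
#1 dst[0x13+8] := {0xcf,0x56,0x89,0x40,0x06,0x89,0x67,0x3e}
#2 dst[0x06+2] := {0x92,0x9b}
#3 dst[0x18+2] := {0x92,0x9b}
query mem[0x07]=0x9b, mem[0x0f]=0x4d, mem[0x18]=0x92, mem[0x0e]=0xef, mem[0x13]=0xcf

MEM[0x07,0x0f,0x18,0x0e,0x13] = 9b 4d 92 ef cf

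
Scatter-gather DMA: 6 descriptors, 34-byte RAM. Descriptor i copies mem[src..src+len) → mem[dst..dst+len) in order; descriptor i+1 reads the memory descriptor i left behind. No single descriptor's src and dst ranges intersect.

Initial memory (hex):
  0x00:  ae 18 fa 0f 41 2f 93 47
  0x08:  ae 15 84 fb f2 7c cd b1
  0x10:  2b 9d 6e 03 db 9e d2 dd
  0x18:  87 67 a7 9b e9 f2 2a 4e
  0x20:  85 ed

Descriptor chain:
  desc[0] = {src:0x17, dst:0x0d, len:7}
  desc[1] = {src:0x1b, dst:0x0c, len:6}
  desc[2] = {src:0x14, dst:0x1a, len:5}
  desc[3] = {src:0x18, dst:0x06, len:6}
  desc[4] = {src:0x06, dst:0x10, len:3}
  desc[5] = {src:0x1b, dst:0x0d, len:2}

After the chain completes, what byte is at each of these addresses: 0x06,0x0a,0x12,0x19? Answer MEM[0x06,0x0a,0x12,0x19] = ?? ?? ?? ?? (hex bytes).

MEM[0x06,0x0a,0x12,0x19] = 87 d2 db 67

#0 dst[0x0d+7] := {0xdd,0x87,0x67,0xa7,0x9b,0xe9,0xf2}
#1 dst[0x0c+6] := {0x9b,0xe9,0xf2,0x2a,0x4e,0x85}
#2 dst[0x1a+5] := {0xdb,0x9e,0xd2,0xdd,0x87}
#3 dst[0x06+6] := {0x87,0x67,0xdb,0x9e,0xd2,0xdd}
#4 dst[0x10+3] := {0x87,0x67,0xdb}
#5 dst[0x0d+2] := {0x9e,0xd2}
query mem[0x06]=0x87, mem[0x0a]=0xd2, mem[0x12]=0xdb, mem[0x19]=0x67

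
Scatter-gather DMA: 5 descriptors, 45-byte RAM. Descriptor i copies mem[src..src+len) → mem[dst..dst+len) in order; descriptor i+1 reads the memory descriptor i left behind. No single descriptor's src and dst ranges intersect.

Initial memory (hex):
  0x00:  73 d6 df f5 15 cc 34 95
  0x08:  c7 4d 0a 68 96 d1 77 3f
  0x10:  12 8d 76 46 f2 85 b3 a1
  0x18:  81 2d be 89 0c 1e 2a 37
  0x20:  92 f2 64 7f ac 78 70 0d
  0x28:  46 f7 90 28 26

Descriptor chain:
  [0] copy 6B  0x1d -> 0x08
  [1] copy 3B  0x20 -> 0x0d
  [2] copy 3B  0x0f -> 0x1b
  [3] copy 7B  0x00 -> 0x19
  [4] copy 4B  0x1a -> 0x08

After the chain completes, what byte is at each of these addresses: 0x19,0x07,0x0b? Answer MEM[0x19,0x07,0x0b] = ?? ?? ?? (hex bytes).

D0: mem[0x08..0x0d] <- [1e 2a 37 92 f2 64]
D1: mem[0x0d..0x0f] <- [92 f2 64]
D2: mem[0x1b..0x1d] <- [64 12 8d]
D3: mem[0x19..0x1f] <- [73 d6 df f5 15 cc 34]
D4: mem[0x08..0x0b] <- [d6 df f5 15]
query mem[0x19]=0x73, mem[0x07]=0x95, mem[0x0b]=0x15

MEM[0x19,0x07,0x0b] = 73 95 15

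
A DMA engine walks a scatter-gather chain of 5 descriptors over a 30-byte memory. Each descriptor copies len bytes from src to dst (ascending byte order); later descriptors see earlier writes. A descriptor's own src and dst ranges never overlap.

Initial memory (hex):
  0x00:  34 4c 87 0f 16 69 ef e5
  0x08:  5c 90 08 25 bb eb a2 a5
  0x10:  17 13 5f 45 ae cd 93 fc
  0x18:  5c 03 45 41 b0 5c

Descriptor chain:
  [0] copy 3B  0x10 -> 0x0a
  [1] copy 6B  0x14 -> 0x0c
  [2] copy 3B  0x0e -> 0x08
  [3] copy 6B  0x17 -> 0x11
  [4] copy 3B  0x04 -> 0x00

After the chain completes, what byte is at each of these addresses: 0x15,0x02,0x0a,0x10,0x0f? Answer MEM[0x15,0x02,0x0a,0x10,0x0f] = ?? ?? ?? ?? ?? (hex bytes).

#0 dst[0x0a+3] := {0x17,0x13,0x5f}
#1 dst[0x0c+6] := {0xae,0xcd,0x93,0xfc,0x5c,0x03}
#2 dst[0x08+3] := {0x93,0xfc,0x5c}
#3 dst[0x11+6] := {0xfc,0x5c,0x03,0x45,0x41,0xb0}
#4 dst[0x00+3] := {0x16,0x69,0xef}
query mem[0x15]=0x41, mem[0x02]=0xef, mem[0x0a]=0x5c, mem[0x10]=0x5c, mem[0x0f]=0xfc

MEM[0x15,0x02,0x0a,0x10,0x0f] = 41 ef 5c 5c fc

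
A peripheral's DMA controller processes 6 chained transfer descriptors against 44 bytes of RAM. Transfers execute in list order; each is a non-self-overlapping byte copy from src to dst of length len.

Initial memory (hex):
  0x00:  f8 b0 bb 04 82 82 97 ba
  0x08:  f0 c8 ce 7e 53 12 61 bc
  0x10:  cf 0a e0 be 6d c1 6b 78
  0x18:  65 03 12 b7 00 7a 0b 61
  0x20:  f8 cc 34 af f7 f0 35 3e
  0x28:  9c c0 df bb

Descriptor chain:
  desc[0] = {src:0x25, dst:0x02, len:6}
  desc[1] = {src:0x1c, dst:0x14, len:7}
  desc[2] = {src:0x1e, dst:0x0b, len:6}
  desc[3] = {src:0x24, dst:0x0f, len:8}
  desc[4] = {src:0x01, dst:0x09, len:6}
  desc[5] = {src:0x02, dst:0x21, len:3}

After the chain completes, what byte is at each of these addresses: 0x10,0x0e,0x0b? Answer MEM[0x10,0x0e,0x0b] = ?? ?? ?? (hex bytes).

MEM[0x10,0x0e,0x0b] = f0 c0 35

[0] 0x25->0x02 len=6 : f0 35 3e 9c c0 df
[1] 0x1c->0x14 len=7 : 00 7a 0b 61 f8 cc 34
[2] 0x1e->0x0b len=6 : 0b 61 f8 cc 34 af
[3] 0x24->0x0f len=8 : f7 f0 35 3e 9c c0 df bb
[4] 0x01->0x09 len=6 : b0 f0 35 3e 9c c0
[5] 0x02->0x21 len=3 : f0 35 3e
query mem[0x10]=0xf0, mem[0x0e]=0xc0, mem[0x0b]=0x35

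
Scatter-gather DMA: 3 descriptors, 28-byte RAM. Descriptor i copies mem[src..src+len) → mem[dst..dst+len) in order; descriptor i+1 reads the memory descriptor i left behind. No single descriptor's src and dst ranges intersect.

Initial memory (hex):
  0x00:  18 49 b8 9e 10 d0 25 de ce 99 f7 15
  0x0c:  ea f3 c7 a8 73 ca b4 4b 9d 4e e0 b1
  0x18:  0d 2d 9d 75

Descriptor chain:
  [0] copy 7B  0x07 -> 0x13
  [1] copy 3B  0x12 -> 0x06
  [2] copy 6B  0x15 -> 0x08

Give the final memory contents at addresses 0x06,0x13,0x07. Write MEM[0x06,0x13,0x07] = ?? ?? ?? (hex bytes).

MEM[0x06,0x13,0x07] = b4 de de

  after D0: wrote 7B at 0x13 = dece99f715eaf3
  after D1: wrote 3B at 0x06 = b4dece
  after D2: wrote 6B at 0x08 = 99f715eaf39d
query mem[0x06]=0xb4, mem[0x13]=0xde, mem[0x07]=0xde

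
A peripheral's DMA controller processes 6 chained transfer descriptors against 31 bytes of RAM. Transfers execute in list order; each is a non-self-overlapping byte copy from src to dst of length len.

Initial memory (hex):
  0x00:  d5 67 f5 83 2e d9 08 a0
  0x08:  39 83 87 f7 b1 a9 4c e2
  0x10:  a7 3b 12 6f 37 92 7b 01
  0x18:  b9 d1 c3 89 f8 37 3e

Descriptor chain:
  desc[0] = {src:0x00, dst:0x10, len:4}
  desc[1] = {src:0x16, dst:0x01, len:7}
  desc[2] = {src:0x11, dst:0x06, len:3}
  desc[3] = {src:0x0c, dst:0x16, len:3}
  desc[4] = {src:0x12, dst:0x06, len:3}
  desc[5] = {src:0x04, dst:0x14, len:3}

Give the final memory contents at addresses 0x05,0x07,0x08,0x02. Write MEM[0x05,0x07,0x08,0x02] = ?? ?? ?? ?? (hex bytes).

  after D0: wrote 4B at 0x10 = d567f583
  after D1: wrote 7B at 0x01 = 7b01b9d1c389f8
  after D2: wrote 3B at 0x06 = 67f583
  after D3: wrote 3B at 0x16 = b1a94c
  after D4: wrote 3B at 0x06 = f58337
  after D5: wrote 3B at 0x14 = d1c3f5
query mem[0x05]=0xc3, mem[0x07]=0x83, mem[0x08]=0x37, mem[0x02]=0x01

MEM[0x05,0x07,0x08,0x02] = c3 83 37 01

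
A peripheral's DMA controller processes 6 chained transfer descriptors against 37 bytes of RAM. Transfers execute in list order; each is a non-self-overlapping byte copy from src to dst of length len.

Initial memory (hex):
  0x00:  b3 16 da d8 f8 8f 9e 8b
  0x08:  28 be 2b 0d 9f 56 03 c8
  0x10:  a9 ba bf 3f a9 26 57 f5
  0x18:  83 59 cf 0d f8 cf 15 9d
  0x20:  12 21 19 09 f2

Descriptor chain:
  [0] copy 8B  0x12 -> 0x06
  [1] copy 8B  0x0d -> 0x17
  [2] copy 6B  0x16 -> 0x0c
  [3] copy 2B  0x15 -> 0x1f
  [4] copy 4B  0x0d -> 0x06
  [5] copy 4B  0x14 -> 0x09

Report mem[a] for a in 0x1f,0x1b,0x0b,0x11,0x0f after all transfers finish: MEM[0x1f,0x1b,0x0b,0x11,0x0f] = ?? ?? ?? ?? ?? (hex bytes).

[0] 0x12->0x06 len=8 : bf 3f a9 26 57 f5 83 59
[1] 0x0d->0x17 len=8 : 59 03 c8 a9 ba bf 3f a9
[2] 0x16->0x0c len=6 : 57 59 03 c8 a9 ba
[3] 0x15->0x1f len=2 : 26 57
[4] 0x0d->0x06 len=4 : 59 03 c8 a9
[5] 0x14->0x09 len=4 : a9 26 57 59
query mem[0x1f]=0x26, mem[0x1b]=0xba, mem[0x0b]=0x57, mem[0x11]=0xba, mem[0x0f]=0xc8

MEM[0x1f,0x1b,0x0b,0x11,0x0f] = 26 ba 57 ba c8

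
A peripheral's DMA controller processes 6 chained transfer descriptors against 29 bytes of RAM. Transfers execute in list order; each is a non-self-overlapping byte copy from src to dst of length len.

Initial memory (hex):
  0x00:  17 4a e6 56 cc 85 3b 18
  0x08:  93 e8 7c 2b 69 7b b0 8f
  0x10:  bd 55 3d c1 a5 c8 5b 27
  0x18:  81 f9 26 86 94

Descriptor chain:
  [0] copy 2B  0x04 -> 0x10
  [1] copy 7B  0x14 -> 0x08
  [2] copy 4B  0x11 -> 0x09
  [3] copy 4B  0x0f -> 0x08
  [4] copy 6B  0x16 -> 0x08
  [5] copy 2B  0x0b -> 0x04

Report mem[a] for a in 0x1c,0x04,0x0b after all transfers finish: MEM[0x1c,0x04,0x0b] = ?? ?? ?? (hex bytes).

#0 dst[0x10+2] := {0xcc,0x85}
#1 dst[0x08+7] := {0xa5,0xc8,0x5b,0x27,0x81,0xf9,0x26}
#2 dst[0x09+4] := {0x85,0x3d,0xc1,0xa5}
#3 dst[0x08+4] := {0x8f,0xcc,0x85,0x3d}
#4 dst[0x08+6] := {0x5b,0x27,0x81,0xf9,0x26,0x86}
#5 dst[0x04+2] := {0xf9,0x26}
query mem[0x1c]=0x94, mem[0x04]=0xf9, mem[0x0b]=0xf9

MEM[0x1c,0x04,0x0b] = 94 f9 f9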